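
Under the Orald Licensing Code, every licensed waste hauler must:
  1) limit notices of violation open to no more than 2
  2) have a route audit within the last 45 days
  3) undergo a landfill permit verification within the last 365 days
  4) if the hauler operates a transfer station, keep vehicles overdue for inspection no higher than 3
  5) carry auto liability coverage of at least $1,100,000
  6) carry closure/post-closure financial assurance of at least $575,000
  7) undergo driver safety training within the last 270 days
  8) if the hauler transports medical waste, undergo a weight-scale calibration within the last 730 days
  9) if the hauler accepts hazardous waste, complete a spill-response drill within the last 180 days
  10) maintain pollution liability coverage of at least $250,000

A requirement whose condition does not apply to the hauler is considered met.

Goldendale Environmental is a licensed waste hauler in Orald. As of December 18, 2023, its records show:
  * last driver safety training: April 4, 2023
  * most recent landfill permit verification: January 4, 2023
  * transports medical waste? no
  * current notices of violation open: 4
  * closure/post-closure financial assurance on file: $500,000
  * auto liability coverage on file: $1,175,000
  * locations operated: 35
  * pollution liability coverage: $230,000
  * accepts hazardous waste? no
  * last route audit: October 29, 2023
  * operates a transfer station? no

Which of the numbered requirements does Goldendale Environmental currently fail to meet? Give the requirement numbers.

1, 2, 6, 10

1. notices of violation open 4 > 2 → not met
2. route audit 50 days ago vs limit 45 → not met
3. landfill permit verification 348 days ago vs limit 365 → met
4. condition 'operates a transfer station' does not hold → requirement n/a → met
5. auto liability coverage $1,175,000 ≥ $1,100,000 → met
6. closure/post-closure financial assurance $500,000 < $575,000 → not met
7. driver safety training 258 days ago vs limit 270 → met
8. condition 'transports medical waste' does not hold → requirement n/a → met
9. condition 'accepts hazardous waste' does not hold → requirement n/a → met
10. pollution liability coverage $230,000 < $250,000 → not met
Not met: 1, 2, 6, 10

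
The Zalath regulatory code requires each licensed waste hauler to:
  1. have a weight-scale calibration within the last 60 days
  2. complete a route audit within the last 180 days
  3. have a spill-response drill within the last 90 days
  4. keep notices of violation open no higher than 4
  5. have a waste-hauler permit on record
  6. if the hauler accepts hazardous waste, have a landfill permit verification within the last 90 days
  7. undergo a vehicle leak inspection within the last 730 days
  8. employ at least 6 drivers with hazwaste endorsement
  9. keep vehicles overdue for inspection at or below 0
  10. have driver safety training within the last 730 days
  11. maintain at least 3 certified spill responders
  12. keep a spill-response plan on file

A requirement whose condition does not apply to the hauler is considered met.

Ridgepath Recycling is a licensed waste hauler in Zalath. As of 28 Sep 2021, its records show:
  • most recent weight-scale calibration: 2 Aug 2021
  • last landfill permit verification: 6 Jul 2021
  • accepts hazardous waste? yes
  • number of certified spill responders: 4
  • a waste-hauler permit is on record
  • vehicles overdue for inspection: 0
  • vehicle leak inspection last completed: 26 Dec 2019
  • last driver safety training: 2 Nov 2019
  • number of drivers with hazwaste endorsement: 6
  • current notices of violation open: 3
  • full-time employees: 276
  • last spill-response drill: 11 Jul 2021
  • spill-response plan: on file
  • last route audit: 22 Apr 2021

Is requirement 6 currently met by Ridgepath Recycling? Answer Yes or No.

6. condition 'accepts hazardous waste' holds; landfill permit verification 84 days ago vs limit 90 → met

Yes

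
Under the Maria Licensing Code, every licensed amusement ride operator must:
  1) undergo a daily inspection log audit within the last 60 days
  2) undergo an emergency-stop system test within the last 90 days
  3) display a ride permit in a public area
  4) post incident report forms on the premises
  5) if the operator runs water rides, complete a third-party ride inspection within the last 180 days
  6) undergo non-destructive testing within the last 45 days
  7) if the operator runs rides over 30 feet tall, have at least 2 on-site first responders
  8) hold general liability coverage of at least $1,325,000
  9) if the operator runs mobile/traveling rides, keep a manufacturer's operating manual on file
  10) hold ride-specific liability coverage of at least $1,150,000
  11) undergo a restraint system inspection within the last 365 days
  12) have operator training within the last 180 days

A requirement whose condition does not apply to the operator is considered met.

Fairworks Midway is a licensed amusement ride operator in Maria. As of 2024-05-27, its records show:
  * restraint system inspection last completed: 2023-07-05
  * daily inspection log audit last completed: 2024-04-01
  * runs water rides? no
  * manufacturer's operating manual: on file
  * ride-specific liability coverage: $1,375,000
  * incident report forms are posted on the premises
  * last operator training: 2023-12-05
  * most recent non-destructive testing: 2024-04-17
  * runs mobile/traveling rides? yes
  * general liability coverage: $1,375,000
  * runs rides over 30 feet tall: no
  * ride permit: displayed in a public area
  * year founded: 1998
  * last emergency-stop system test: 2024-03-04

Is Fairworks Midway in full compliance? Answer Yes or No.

Yes

1. daily inspection log audit 56 days ago vs limit 60 → met
2. emergency-stop system test 84 days ago vs limit 90 → met
3. ride permit present → met
4. incident report forms present → met
5. condition 'runs water rides' does not hold → requirement n/a → met
6. non-destructive testing 40 days ago vs limit 45 → met
7. condition 'runs rides over 30 feet tall' does not hold → requirement n/a → met
8. general liability coverage $1,375,000 ≥ $1,325,000 → met
9. condition 'runs mobile/traveling rides' holds; manufacturer's operating manual present → met
10. ride-specific liability coverage $1,375,000 ≥ $1,150,000 → met
11. restraint system inspection 327 days ago vs limit 365 → met
12. operator training 174 days ago vs limit 180 → met
All met.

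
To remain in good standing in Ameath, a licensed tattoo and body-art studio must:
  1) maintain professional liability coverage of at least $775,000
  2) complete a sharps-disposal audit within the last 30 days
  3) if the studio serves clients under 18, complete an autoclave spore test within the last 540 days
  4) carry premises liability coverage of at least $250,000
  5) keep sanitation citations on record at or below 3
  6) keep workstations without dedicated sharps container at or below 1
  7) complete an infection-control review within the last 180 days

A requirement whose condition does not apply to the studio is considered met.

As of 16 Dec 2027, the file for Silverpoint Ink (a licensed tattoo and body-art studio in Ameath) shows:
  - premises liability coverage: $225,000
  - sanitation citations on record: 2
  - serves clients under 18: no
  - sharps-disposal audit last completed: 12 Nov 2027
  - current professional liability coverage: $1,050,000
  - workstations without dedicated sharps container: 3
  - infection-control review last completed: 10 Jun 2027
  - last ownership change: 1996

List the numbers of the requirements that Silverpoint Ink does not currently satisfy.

2, 4, 6, 7

1. professional liability coverage $1,050,000 ≥ $775,000 → met
2. sharps-disposal audit 34 days ago vs limit 30 → not met
3. condition 'serves clients under 18' does not hold → requirement n/a → met
4. premises liability coverage $225,000 < $250,000 → not met
5. sanitation citations on record 2 ≤ 3 → met
6. workstations without dedicated sharps container 3 > 1 → not met
7. infection-control review 189 days ago vs limit 180 → not met
Not met: 2, 4, 6, 7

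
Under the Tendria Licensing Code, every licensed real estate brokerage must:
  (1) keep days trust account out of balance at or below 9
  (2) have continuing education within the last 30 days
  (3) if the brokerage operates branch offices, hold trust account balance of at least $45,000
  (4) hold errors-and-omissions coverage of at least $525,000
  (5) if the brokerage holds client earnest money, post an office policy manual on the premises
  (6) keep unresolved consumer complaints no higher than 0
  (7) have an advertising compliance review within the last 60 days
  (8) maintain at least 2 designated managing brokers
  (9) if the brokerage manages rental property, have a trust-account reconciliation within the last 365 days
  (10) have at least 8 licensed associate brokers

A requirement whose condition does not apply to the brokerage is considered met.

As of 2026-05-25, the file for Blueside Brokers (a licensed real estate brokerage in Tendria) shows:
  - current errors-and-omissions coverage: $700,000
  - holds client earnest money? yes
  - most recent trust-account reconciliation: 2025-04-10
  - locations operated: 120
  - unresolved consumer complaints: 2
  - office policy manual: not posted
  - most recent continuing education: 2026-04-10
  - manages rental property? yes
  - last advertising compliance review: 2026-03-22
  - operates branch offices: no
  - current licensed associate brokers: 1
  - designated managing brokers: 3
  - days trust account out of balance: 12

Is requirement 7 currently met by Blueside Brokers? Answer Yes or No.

7. advertising compliance review 64 days ago vs limit 60 → not met

No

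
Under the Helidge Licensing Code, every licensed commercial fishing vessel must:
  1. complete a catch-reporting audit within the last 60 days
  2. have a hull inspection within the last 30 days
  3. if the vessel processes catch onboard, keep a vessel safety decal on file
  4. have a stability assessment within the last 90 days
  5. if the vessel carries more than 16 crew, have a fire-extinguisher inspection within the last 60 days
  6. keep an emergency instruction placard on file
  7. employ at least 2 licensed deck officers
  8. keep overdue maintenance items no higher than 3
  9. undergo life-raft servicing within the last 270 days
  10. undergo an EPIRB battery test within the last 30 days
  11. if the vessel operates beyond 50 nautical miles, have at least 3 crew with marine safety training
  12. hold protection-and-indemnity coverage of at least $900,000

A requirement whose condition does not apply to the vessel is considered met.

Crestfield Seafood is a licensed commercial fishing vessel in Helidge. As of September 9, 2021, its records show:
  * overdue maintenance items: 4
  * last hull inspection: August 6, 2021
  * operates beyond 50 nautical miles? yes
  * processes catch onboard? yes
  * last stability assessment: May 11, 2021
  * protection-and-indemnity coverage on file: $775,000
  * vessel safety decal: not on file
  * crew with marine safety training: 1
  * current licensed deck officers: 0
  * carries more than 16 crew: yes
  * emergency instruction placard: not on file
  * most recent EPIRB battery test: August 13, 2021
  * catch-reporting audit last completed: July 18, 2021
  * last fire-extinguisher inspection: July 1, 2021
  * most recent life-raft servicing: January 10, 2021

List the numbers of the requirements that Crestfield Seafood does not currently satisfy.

1. catch-reporting audit 53 days ago vs limit 60 → met
2. hull inspection 34 days ago vs limit 30 → not met
3. condition 'processes catch onboard' holds; vessel safety decal absent → not met
4. stability assessment 121 days ago vs limit 90 → not met
5. condition 'carries more than 16 crew' holds; fire-extinguisher inspection 70 days ago vs limit 60 → not met
6. emergency instruction placard absent → not met
7. licensed deck officers 0 < 2 → not met
8. overdue maintenance items 4 > 3 → not met
9. life-raft servicing 242 days ago vs limit 270 → met
10. EPIRB battery test 27 days ago vs limit 30 → met
11. condition 'operates beyond 50 nautical miles' holds; crew with marine safety training 1 < 3 → not met
12. protection-and-indemnity coverage $775,000 < $900,000 → not met
Not met: 2, 3, 4, 5, 6, 7, 8, 11, 12

2, 3, 4, 5, 6, 7, 8, 11, 12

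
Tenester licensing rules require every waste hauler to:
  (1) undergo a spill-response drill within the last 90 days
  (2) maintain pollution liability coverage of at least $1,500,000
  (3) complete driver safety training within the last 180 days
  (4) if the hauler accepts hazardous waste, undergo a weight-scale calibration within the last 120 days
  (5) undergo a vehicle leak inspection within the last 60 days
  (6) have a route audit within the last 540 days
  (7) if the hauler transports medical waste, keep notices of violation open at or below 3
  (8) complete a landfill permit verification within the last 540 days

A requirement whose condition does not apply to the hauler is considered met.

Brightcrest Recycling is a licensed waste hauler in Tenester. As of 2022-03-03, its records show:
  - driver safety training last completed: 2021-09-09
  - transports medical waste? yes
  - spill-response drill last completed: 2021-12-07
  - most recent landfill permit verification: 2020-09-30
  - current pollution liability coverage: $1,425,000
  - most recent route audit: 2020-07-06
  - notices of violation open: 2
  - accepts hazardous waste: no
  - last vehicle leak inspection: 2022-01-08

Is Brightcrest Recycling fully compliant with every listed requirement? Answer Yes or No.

No

1. spill-response drill 86 days ago vs limit 90 → met
2. pollution liability coverage $1,425,000 < $1,500,000 → not met
3. driver safety training 175 days ago vs limit 180 → met
4. condition 'accepts hazardous waste' does not hold → requirement n/a → met
5. vehicle leak inspection 54 days ago vs limit 60 → met
6. route audit 605 days ago vs limit 540 → not met
7. condition 'transports medical waste' holds; notices of violation open 2 ≤ 3 → met
8. landfill permit verification 519 days ago vs limit 540 → met
Not met: 2, 6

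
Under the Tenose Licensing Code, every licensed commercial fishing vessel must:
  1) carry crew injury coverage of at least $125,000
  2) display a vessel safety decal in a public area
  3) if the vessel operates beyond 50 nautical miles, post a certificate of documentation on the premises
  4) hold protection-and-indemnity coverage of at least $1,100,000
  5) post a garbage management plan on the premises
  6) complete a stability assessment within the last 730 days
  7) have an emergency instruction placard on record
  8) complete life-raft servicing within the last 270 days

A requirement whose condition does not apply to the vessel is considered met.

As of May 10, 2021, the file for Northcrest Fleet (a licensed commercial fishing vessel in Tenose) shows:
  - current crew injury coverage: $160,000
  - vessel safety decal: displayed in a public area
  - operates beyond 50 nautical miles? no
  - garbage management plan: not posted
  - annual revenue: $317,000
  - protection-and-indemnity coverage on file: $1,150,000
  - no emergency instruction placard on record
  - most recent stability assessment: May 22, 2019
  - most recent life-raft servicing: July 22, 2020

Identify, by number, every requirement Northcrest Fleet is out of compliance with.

5, 7, 8

1. crew injury coverage $160,000 ≥ $125,000 → met
2. vessel safety decal present → met
3. condition 'operates beyond 50 nautical miles' does not hold → requirement n/a → met
4. protection-and-indemnity coverage $1,150,000 ≥ $1,100,000 → met
5. garbage management plan absent → not met
6. stability assessment 719 days ago vs limit 730 → met
7. emergency instruction placard absent → not met
8. life-raft servicing 292 days ago vs limit 270 → not met
Not met: 5, 7, 8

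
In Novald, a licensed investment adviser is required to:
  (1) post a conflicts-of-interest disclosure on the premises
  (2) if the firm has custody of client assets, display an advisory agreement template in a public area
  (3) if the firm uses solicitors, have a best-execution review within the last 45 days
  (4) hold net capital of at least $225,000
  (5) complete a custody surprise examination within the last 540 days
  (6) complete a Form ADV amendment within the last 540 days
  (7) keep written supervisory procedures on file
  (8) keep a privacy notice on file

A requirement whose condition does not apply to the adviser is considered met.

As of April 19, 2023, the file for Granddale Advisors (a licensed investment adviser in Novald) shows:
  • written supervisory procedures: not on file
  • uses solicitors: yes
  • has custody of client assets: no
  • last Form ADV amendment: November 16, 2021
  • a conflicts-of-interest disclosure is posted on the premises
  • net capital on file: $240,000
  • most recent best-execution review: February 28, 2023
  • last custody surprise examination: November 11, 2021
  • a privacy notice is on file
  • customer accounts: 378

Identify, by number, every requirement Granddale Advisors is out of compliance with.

1. conflicts-of-interest disclosure present → met
2. condition 'has custody of client assets' does not hold → requirement n/a → met
3. condition 'uses solicitors' holds; best-execution review 50 days ago vs limit 45 → not met
4. net capital $240,000 ≥ $225,000 → met
5. custody surprise examination 524 days ago vs limit 540 → met
6. Form ADV amendment 519 days ago vs limit 540 → met
7. written supervisory procedures absent → not met
8. privacy notice present → met
Not met: 3, 7

3, 7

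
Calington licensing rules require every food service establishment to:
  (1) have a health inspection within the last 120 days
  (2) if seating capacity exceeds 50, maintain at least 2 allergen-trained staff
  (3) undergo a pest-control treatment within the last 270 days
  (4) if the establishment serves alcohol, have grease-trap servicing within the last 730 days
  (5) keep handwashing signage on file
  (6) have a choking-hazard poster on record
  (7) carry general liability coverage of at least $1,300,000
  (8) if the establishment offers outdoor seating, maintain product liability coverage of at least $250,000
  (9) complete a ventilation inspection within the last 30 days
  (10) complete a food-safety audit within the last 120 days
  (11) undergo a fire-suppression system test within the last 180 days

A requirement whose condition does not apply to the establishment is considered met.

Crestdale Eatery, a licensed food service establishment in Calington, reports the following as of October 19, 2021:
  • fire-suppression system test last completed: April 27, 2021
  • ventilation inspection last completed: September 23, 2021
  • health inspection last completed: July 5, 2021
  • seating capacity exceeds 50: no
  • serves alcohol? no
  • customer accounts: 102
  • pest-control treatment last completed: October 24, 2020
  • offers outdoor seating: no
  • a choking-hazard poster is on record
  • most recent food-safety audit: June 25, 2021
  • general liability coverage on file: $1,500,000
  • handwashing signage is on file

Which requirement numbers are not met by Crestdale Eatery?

3

1. health inspection 106 days ago vs limit 120 → met
2. condition 'seating capacity exceeds 50' does not hold → requirement n/a → met
3. pest-control treatment 360 days ago vs limit 270 → not met
4. condition 'serves alcohol' does not hold → requirement n/a → met
5. handwashing signage present → met
6. choking-hazard poster present → met
7. general liability coverage $1,500,000 ≥ $1,300,000 → met
8. condition 'offers outdoor seating' does not hold → requirement n/a → met
9. ventilation inspection 26 days ago vs limit 30 → met
10. food-safety audit 116 days ago vs limit 120 → met
11. fire-suppression system test 175 days ago vs limit 180 → met
Not met: 3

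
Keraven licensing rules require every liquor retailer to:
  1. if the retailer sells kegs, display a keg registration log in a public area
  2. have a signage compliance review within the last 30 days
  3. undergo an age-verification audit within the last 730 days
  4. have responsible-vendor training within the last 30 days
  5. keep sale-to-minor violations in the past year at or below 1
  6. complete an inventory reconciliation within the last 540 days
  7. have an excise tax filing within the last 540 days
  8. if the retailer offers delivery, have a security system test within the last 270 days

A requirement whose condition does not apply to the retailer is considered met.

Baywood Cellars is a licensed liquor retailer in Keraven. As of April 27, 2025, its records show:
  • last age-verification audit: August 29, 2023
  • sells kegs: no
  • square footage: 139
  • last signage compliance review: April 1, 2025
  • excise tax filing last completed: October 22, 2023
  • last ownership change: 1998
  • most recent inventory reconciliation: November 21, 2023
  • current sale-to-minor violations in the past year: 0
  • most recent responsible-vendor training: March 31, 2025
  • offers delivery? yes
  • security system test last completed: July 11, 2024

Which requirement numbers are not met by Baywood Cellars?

1. condition 'sells kegs' does not hold → requirement n/a → met
2. signage compliance review 26 days ago vs limit 30 → met
3. age-verification audit 607 days ago vs limit 730 → met
4. responsible-vendor training 27 days ago vs limit 30 → met
5. sale-to-minor violations in the past year 0 ≤ 1 → met
6. inventory reconciliation 523 days ago vs limit 540 → met
7. excise tax filing 553 days ago vs limit 540 → not met
8. condition 'offers delivery' holds; security system test 290 days ago vs limit 270 → not met
Not met: 7, 8

7, 8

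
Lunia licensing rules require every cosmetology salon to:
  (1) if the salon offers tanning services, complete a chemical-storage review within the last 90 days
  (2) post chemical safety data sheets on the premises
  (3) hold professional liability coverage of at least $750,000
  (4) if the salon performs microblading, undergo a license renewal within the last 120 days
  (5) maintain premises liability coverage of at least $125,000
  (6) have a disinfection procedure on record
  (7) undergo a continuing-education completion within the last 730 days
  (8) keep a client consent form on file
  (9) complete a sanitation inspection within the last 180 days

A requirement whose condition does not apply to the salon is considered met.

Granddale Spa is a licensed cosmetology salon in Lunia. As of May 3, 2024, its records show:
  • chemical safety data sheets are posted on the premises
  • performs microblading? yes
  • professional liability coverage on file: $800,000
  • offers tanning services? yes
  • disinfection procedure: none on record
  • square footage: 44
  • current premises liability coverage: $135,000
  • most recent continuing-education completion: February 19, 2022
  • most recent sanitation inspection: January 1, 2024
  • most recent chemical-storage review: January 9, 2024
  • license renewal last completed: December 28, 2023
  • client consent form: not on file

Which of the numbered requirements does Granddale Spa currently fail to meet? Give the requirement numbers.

1, 4, 6, 7, 8

1. condition 'offers tanning services' holds; chemical-storage review 115 days ago vs limit 90 → not met
2. chemical safety data sheets present → met
3. professional liability coverage $800,000 ≥ $750,000 → met
4. condition 'performs microblading' holds; license renewal 127 days ago vs limit 120 → not met
5. premises liability coverage $135,000 ≥ $125,000 → met
6. disinfection procedure absent → not met
7. continuing-education completion 804 days ago vs limit 730 → not met
8. client consent form absent → not met
9. sanitation inspection 123 days ago vs limit 180 → met
Not met: 1, 4, 6, 7, 8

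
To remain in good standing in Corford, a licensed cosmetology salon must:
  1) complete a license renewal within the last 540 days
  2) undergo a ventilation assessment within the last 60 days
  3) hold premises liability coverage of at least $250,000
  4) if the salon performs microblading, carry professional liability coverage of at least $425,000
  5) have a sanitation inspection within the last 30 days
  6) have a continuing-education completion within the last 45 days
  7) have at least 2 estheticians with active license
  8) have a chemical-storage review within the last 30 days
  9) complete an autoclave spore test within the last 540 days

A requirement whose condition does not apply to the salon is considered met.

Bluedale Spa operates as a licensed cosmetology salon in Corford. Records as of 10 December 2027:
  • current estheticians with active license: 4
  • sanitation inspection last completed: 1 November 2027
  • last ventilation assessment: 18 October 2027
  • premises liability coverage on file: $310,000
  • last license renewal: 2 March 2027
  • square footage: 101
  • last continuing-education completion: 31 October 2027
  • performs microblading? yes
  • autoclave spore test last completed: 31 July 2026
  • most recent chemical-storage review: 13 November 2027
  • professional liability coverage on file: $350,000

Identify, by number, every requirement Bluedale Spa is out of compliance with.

4, 5

1. license renewal 283 days ago vs limit 540 → met
2. ventilation assessment 53 days ago vs limit 60 → met
3. premises liability coverage $310,000 ≥ $250,000 → met
4. condition 'performs microblading' holds; professional liability coverage $350,000 < $425,000 → not met
5. sanitation inspection 39 days ago vs limit 30 → not met
6. continuing-education completion 40 days ago vs limit 45 → met
7. estheticians with active license 4 ≥ 2 → met
8. chemical-storage review 27 days ago vs limit 30 → met
9. autoclave spore test 497 days ago vs limit 540 → met
Not met: 4, 5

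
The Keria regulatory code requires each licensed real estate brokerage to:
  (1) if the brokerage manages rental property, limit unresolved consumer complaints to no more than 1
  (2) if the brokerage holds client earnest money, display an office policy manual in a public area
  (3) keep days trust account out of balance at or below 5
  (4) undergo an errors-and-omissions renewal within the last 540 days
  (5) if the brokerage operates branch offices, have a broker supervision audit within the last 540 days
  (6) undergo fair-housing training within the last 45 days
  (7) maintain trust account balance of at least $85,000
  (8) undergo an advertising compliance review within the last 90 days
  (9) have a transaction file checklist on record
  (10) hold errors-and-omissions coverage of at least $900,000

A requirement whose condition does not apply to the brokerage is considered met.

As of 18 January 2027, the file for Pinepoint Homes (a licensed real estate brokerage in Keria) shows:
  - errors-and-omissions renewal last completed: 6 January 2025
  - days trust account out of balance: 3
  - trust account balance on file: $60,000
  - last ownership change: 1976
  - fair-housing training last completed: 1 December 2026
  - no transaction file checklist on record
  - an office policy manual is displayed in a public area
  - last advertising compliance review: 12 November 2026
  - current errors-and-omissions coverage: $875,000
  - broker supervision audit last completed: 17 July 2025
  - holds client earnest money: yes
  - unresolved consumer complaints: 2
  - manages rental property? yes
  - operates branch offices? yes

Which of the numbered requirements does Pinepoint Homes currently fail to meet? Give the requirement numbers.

1, 4, 5, 6, 7, 9, 10

1. condition 'manages rental property' holds; unresolved consumer complaints 2 > 1 → not met
2. condition 'holds client earnest money' holds; office policy manual present → met
3. days trust account out of balance 3 ≤ 5 → met
4. errors-and-omissions renewal 742 days ago vs limit 540 → not met
5. condition 'operates branch offices' holds; broker supervision audit 550 days ago vs limit 540 → not met
6. fair-housing training 48 days ago vs limit 45 → not met
7. trust account balance $60,000 < $85,000 → not met
8. advertising compliance review 67 days ago vs limit 90 → met
9. transaction file checklist absent → not met
10. errors-and-omissions coverage $875,000 < $900,000 → not met
Not met: 1, 4, 5, 6, 7, 9, 10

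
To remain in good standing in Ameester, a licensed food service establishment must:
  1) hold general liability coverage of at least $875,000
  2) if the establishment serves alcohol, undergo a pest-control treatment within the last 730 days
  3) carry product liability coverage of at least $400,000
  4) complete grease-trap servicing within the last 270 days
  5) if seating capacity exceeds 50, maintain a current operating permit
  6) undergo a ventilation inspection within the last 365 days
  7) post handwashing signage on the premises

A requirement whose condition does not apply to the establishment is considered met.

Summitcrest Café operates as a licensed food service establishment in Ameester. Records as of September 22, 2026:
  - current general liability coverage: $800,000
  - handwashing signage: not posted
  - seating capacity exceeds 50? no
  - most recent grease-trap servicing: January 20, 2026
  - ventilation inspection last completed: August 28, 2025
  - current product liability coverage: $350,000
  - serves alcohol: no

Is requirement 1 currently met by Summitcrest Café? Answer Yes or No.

No

1. general liability coverage $800,000 < $875,000 → not met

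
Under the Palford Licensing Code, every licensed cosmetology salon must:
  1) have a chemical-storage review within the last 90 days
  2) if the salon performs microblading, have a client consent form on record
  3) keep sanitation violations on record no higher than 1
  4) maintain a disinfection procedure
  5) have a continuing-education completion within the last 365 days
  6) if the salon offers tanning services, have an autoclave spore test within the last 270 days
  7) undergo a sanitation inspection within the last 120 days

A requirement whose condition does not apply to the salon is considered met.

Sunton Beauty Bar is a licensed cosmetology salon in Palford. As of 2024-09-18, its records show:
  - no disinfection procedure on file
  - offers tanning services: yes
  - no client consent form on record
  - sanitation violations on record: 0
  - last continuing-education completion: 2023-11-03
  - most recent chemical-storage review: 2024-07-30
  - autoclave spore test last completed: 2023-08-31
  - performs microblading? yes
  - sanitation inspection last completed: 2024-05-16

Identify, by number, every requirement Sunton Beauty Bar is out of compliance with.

1. chemical-storage review 50 days ago vs limit 90 → met
2. condition 'performs microblading' holds; client consent form absent → not met
3. sanitation violations on record 0 ≤ 1 → met
4. disinfection procedure absent → not met
5. continuing-education completion 320 days ago vs limit 365 → met
6. condition 'offers tanning services' holds; autoclave spore test 384 days ago vs limit 270 → not met
7. sanitation inspection 125 days ago vs limit 120 → not met
Not met: 2, 4, 6, 7

2, 4, 6, 7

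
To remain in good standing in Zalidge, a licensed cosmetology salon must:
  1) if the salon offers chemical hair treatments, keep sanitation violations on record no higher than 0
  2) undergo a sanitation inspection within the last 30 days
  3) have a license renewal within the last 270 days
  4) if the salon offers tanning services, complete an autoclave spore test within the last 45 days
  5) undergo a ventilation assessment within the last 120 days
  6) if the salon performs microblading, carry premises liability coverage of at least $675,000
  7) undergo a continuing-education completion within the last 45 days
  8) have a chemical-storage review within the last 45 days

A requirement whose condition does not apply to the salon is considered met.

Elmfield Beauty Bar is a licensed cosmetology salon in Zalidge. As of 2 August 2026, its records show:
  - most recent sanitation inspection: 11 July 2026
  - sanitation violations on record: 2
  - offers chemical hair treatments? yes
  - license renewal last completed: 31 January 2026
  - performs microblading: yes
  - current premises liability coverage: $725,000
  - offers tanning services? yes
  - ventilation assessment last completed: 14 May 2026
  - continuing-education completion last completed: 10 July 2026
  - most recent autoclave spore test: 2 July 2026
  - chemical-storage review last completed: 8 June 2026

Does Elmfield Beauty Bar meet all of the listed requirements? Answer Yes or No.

1. condition 'offers chemical hair treatments' holds; sanitation violations on record 2 > 0 → not met
2. sanitation inspection 22 days ago vs limit 30 → met
3. license renewal 183 days ago vs limit 270 → met
4. condition 'offers tanning services' holds; autoclave spore test 31 days ago vs limit 45 → met
5. ventilation assessment 80 days ago vs limit 120 → met
6. condition 'performs microblading' holds; premises liability coverage $725,000 ≥ $675,000 → met
7. continuing-education completion 23 days ago vs limit 45 → met
8. chemical-storage review 55 days ago vs limit 45 → not met
Not met: 1, 8

No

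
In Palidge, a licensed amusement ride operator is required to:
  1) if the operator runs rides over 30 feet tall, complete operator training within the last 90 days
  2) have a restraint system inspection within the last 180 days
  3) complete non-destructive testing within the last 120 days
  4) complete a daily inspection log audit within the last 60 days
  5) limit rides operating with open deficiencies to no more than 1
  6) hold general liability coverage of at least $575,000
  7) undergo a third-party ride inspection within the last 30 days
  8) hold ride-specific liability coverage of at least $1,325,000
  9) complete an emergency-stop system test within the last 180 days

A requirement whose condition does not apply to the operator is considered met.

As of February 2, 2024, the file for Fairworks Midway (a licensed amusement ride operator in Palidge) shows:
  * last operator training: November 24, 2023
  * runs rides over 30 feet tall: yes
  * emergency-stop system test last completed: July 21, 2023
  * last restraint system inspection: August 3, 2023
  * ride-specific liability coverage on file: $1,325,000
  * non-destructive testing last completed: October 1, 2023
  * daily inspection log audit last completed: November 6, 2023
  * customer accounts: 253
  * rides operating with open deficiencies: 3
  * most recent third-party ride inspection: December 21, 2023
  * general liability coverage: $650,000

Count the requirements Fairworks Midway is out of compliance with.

1. condition 'runs rides over 30 feet tall' holds; operator training 70 days ago vs limit 90 → met
2. restraint system inspection 183 days ago vs limit 180 → not met
3. non-destructive testing 124 days ago vs limit 120 → not met
4. daily inspection log audit 88 days ago vs limit 60 → not met
5. rides operating with open deficiencies 3 > 1 → not met
6. general liability coverage $650,000 ≥ $575,000 → met
7. third-party ride inspection 43 days ago vs limit 30 → not met
8. ride-specific liability coverage $1,325,000 ≥ $1,325,000 → met
9. emergency-stop system test 196 days ago vs limit 180 → not met
Not met: 6 of 9

6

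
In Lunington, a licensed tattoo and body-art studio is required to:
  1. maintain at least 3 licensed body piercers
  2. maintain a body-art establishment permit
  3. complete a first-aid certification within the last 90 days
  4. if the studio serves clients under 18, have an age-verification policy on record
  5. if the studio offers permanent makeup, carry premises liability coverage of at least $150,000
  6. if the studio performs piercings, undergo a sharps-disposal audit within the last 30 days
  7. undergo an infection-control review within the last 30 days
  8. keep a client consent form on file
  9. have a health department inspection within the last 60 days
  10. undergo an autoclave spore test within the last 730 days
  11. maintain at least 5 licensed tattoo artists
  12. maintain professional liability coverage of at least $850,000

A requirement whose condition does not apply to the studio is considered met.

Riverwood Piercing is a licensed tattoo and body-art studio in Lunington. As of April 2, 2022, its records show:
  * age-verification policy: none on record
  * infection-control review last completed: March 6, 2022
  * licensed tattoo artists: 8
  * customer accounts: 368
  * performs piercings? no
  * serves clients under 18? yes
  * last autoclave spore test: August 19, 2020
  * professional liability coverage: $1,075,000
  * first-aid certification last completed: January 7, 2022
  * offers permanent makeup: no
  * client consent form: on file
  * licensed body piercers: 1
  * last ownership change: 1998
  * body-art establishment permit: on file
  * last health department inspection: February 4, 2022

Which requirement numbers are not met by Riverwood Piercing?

1. licensed body piercers 1 < 3 → not met
2. body-art establishment permit present → met
3. first-aid certification 85 days ago vs limit 90 → met
4. condition 'serves clients under 18' holds; age-verification policy absent → not met
5. condition 'offers permanent makeup' does not hold → requirement n/a → met
6. condition 'performs piercings' does not hold → requirement n/a → met
7. infection-control review 27 days ago vs limit 30 → met
8. client consent form present → met
9. health department inspection 57 days ago vs limit 60 → met
10. autoclave spore test 591 days ago vs limit 730 → met
11. licensed tattoo artists 8 ≥ 5 → met
12. professional liability coverage $1,075,000 ≥ $850,000 → met
Not met: 1, 4

1, 4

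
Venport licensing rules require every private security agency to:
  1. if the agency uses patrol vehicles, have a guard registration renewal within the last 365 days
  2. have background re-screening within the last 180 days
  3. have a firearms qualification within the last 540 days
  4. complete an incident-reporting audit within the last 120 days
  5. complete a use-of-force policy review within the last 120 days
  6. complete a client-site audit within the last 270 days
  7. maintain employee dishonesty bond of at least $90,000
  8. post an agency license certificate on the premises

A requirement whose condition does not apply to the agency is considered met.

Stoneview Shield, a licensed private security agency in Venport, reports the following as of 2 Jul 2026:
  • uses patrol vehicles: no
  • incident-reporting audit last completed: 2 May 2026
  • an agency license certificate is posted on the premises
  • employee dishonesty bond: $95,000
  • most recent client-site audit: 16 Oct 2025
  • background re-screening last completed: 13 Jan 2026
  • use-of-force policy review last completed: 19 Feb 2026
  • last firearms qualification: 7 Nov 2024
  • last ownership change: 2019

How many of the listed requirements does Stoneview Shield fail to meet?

1. condition 'uses patrol vehicles' does not hold → requirement n/a → met
2. background re-screening 170 days ago vs limit 180 → met
3. firearms qualification 602 days ago vs limit 540 → not met
4. incident-reporting audit 61 days ago vs limit 120 → met
5. use-of-force policy review 133 days ago vs limit 120 → not met
6. client-site audit 259 days ago vs limit 270 → met
7. employee dishonesty bond $95,000 ≥ $90,000 → met
8. agency license certificate present → met
Not met: 2 of 8

2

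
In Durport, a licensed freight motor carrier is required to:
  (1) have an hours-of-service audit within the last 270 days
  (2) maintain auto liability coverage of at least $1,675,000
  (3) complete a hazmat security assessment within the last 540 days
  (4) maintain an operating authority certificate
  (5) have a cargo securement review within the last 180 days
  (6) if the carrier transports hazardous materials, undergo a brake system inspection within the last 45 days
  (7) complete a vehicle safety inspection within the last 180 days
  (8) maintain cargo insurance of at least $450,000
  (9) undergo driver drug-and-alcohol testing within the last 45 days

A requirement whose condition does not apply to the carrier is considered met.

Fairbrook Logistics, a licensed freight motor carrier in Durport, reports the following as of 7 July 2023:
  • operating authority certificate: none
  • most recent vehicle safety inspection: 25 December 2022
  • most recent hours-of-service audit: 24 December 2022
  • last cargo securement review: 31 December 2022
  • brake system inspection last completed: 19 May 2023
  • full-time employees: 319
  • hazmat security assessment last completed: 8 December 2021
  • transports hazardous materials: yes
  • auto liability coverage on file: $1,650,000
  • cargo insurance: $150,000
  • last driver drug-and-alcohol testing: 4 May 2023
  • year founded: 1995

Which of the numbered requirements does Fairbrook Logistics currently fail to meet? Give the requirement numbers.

2, 3, 4, 5, 6, 7, 8, 9

1. hours-of-service audit 195 days ago vs limit 270 → met
2. auto liability coverage $1,650,000 < $1,675,000 → not met
3. hazmat security assessment 576 days ago vs limit 540 → not met
4. operating authority certificate absent → not met
5. cargo securement review 188 days ago vs limit 180 → not met
6. condition 'transports hazardous materials' holds; brake system inspection 49 days ago vs limit 45 → not met
7. vehicle safety inspection 194 days ago vs limit 180 → not met
8. cargo insurance $150,000 < $450,000 → not met
9. driver drug-and-alcohol testing 64 days ago vs limit 45 → not met
Not met: 2, 3, 4, 5, 6, 7, 8, 9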